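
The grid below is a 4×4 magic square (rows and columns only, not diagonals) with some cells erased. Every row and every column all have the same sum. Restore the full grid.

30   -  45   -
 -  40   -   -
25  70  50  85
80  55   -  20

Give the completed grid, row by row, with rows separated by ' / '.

30 65 45 90 / 95 40 60 35 / 25 70 50 85 / 80 55 75 20

Row 3 is already complete: 25 + 70 + 50 + 85 = 230, so that is the magic constant.
Row 4 must total 230; the given cells sum to 155, so (4,3) = 75.
The remaining cell in column 1 is (2,1) = 230 − 135 = 95.
Column 2: 40 + 70 + 55 + ? = 230, so (1,2) = 65.
The remaining cell in column 3 is (2,3) = 230 − 170 = 60.
Row 1 needs 230; the known cells sum to 140, so (1,4) = 90.
Using row 2: 95 + 40 + 60 + ? → (2,4) = 230 − 195 = 35.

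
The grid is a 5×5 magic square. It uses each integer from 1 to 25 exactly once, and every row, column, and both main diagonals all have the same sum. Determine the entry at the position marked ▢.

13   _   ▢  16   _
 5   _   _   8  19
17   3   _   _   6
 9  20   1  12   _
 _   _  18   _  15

10

The entries are 1 through 25, which sum to 325, so each line sums to 325/5 = 65.
Row 4 needs 65; the known cells sum to 42, so (4,5) = 23.
Column 1 needs 65; the known cells sum to 44, so (5,1) = 21.
Column 5: 19 + 6 + 23 + 15 + ? = 65, so (1,5) = 2.
Using anti-diagonal: 2 + 8 + 20 + 21 + ? → (3,3) = 65 − 51 = 14.
Using row 3: 17 + 3 + 14 + 6 + ? → (3,4) = 65 − 40 = 25.
Column 4: 16 + 8 + 25 + 12 + ? = 65, so (5,4) = 4.
Main diagonal: 13 + 14 + 12 + 15 + ? = 65, so (2,2) = 11.
Row 2 needs 65; the known cells sum to 43, so (2,3) = 22.
Row 5 must total 65; the given cells sum to 58, so (5,2) = 7.
Column 2 needs 65; the known cells sum to 41, so (1,2) = 24.
Column 3: 22 + 14 + 1 + 18 + ? = 65, so (1,3) = 10.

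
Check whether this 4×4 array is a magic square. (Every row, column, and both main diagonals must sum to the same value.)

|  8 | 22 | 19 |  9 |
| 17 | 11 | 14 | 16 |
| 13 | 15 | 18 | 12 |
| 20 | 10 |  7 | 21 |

Row 1: 8 + 22 + 19 + 9 = 58.
Row 2: 17 + 11 + 14 + 16 = 58.
Row 3: 13 + 15 + 18 + 12 = 58.
Row 4: 20 + 10 + 7 + 21 = 58.
Column 1: 8 + 17 + 13 + 20 = 58.
Column 2: 22 + 11 + 15 + 10 = 58.
Column 3: 19 + 14 + 18 + 7 = 58.
Column 4: 9 + 16 + 12 + 21 = 58.
Main diagonal: 8 + 11 + 18 + 21 = 58.
Anti-diagonal: 9 + 14 + 15 + 20 = 58.
All lines sum to 58.

Yes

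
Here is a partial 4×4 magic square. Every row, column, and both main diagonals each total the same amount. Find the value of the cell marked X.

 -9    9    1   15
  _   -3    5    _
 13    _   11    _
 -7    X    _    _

Row 1 is complete and sums to 16; that is the magic constant.
Column 1: -9 + 13 + (-7) + ? = 16, so (2,1) = 19.
Column 3 must total 16; the given cells sum to 17, so (4,3) = -1.
Using main diagonal: -9 + (-3) + 11 + ? → (4,4) = 16 − (-1) = 17.
Using anti-diagonal: 15 + 5 + (-7) + ? → (3,2) = 16 − 13 = 3.
Row 2: 19 + (-3) + 5 + ? = 16, so (2,4) = -5.
The remaining cell in row 3 is (3,4) = 16 − 27 = -11.
Row 4: -7 + (-1) + 17 + ? = 16, so (4,2) = 7.

7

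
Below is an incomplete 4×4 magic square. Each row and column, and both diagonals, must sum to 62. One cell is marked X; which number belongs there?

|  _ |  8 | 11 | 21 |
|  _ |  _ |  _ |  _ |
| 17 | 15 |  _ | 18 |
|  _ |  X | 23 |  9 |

20

Using row 1: 8 + 11 + 21 + ? → (1,1) = 62 − 40 = 22.
The remaining cell in row 3 is (3,3) = 62 − 50 = 12.
Column 3: 11 + 12 + 23 + ? = 62, so (2,3) = 16.
Column 4 needs 62; the known cells sum to 48, so (2,4) = 14.
Main diagonal needs 62; the known cells sum to 43, so (2,2) = 19.
From anti-diagonal, 62 − (21 + 16 + 15) gives (4,1) = 10.
Row 2 must total 62; the given cells sum to 49, so (2,1) = 13.
Row 4 needs 62; the known cells sum to 42, so (4,2) = 20.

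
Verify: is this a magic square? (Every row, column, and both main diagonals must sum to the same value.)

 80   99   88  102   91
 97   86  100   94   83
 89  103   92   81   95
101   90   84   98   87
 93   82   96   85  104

Row 1: 80 + 99 + 88 + 102 + 91 = 460.
Row 2: 97 + 86 + 100 + 94 + 83 = 460.
Row 3: 89 + 103 + 92 + 81 + 95 = 460.
Row 4: 101 + 90 + 84 + 98 + 87 = 460.
Row 5: 93 + 82 + 96 + 85 + 104 = 460.
Column 1: 80 + 97 + 89 + 101 + 93 = 460.
Column 2: 99 + 86 + 103 + 90 + 82 = 460.
Column 3: 88 + 100 + 92 + 84 + 96 = 460.
Column 4: 102 + 94 + 81 + 98 + 85 = 460.
Column 5: 91 + 83 + 95 + 87 + 104 = 460.
Main diagonal: 80 + 86 + 92 + 98 + 104 = 460.
Anti-diagonal: 91 + 94 + 92 + 90 + 93 = 460.
All lines sum to 460.

Yes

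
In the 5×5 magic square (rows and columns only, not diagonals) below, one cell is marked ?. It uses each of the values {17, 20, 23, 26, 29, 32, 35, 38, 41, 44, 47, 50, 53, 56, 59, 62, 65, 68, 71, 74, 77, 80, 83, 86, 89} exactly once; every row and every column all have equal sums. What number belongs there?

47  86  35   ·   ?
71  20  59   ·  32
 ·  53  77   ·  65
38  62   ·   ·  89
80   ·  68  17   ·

23

The 25 entries sum to 1325, so each line sums to 1325/5 = 265.
Row 2 must total 265; the given cells sum to 182, so (2,4) = 83.
Using column 1: 47 + 71 + 38 + 80 + ? → (3,1) = 265 − 236 = 29.
From column 2, 265 − (86 + 20 + 53 + 62) gives (5,2) = 44.
Column 3 needs 265; the known cells sum to 239, so (4,3) = 26.
Using row 3: 29 + 53 + 77 + 65 + ? → (3,4) = 265 − 224 = 41.
Using row 4: 38 + 62 + 26 + 89 + ? → (4,4) = 265 − 215 = 50.
Row 5 needs 265; the known cells sum to 209, so (5,5) = 56.
Using column 4: 83 + 41 + 50 + 17 + ? → (1,4) = 265 − 191 = 74.
Column 5: 32 + 65 + 89 + 56 + ? = 265, so (1,5) = 23.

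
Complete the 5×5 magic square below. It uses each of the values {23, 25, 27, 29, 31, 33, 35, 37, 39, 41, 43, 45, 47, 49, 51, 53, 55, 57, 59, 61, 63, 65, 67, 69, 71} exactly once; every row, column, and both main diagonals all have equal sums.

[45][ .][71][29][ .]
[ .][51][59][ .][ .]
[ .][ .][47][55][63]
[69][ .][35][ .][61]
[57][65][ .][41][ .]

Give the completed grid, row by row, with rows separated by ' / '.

The 25 entries sum to 1175, so each line sums to 1175/5 = 235.
Column 3: 71 + 59 + 47 + 35 + ? = 235, so (5,3) = 23.
Row 5 needs 235; the known cells sum to 186, so (5,5) = 49.
Main diagonal: 45 + 51 + 47 + 49 + ? = 235, so (4,4) = 43.
Row 4 must total 235; the given cells sum to 208, so (4,2) = 27.
Column 4 needs 235; the known cells sum to 168, so (2,4) = 67.
Anti-diagonal needs 235; the known cells sum to 198, so (1,5) = 37.
The remaining cell in row 1 is (1,2) = 235 − 182 = 53.
The remaining cell in column 2 is (3,2) = 235 − 196 = 39.
Column 5 needs 235; the known cells sum to 210, so (2,5) = 25.
Using row 2: 51 + 59 + 67 + 25 + ? → (2,1) = 235 − 202 = 33.
Row 3: 39 + 47 + 55 + 63 + ? = 235, so (3,1) = 31.

45 53 71 29 37 / 33 51 59 67 25 / 31 39 47 55 63 / 69 27 35 43 61 / 57 65 23 41 49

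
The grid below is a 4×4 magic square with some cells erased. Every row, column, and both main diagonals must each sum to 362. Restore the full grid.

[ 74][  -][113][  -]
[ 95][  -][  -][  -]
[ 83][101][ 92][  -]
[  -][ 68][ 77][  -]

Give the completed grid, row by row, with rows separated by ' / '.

Using row 3: 83 + 101 + 92 + ? → (3,4) = 362 − 276 = 86.
Using column 1: 74 + 95 + 83 + ? → (4,1) = 362 − 252 = 110.
Column 3 must total 362; the given cells sum to 282, so (2,3) = 80.
Anti-diagonal needs 362; the known cells sum to 291, so (1,4) = 71.
Row 1 needs 362; the known cells sum to 258, so (1,2) = 104.
The remaining cell in row 4 is (4,4) = 362 − 255 = 107.
The remaining cell in column 2 is (2,2) = 362 − 273 = 89.
Column 4: 71 + 86 + 107 + ? = 362, so (2,4) = 98.

74 104 113 71 / 95 89 80 98 / 83 101 92 86 / 110 68 77 107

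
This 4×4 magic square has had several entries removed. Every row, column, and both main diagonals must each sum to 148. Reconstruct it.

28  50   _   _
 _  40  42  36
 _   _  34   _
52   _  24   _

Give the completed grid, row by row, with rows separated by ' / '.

The remaining cell in row 2 is (2,1) = 148 − 118 = 30.
Column 1 must total 148; the given cells sum to 110, so (3,1) = 38.
From column 3, 148 − (42 + 34 + 24) gives (1,3) = 48.
Using main diagonal: 28 + 40 + 34 + ? → (4,4) = 148 − 102 = 46.
Row 1 must total 148; the given cells sum to 126, so (1,4) = 22.
From row 4, 148 − (52 + 24 + 46) gives (4,2) = 26.
Column 2: 50 + 40 + 26 + ? = 148, so (3,2) = 32.
The remaining cell in column 4 is (3,4) = 148 − 104 = 44.

28 50 48 22 / 30 40 42 36 / 38 32 34 44 / 52 26 24 46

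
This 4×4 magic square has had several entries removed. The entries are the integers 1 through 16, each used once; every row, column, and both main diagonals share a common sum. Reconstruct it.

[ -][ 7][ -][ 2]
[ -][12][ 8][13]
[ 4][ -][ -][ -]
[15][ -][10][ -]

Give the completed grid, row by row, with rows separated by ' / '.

The entries are 1 through 16, which sum to 136, so each line sums to 136/4 = 34.
Row 2: 12 + 8 + 13 + ? = 34, so (2,1) = 1.
Column 1 needs 34; the known cells sum to 20, so (1,1) = 14.
Using anti-diagonal: 2 + 8 + 15 + ? → (3,2) = 34 − 25 = 9.
Row 1 must total 34; the given cells sum to 23, so (1,3) = 11.
Column 2: 7 + 12 + 9 + ? = 34, so (4,2) = 6.
The remaining cell in column 3 is (3,3) = 34 − 29 = 5.
From main diagonal, 34 − (14 + 12 + 5) gives (4,4) = 3.
Row 3 needs 34; the known cells sum to 18, so (3,4) = 16.

14 7 11 2 / 1 12 8 13 / 4 9 5 16 / 15 6 10 3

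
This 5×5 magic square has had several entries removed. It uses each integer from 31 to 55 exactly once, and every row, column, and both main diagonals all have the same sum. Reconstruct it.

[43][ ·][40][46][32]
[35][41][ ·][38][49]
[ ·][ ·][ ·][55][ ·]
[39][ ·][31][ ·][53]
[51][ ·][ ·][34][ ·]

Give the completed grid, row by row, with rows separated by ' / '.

43 54 40 46 32 / 35 41 52 38 49 / 47 33 44 55 36 / 39 50 31 42 53 / 51 37 48 34 45

The entries are 31 through 55, which sum to 1075, so each line sums to 1075/5 = 215.
The remaining cell in row 1 is (1,2) = 215 − 161 = 54.
From row 2, 215 − (35 + 41 + 38 + 49) gives (2,3) = 52.
Using column 1: 43 + 35 + 39 + 51 + ? → (3,1) = 215 − 168 = 47.
Using column 4: 46 + 38 + 55 + 34 + ? → (4,4) = 215 − 173 = 42.
The remaining cell in row 4 is (4,2) = 215 − 165 = 50.
The remaining cell in anti-diagonal is (3,3) = 215 − 171 = 44.
Column 3: 40 + 52 + 44 + 31 + ? = 215, so (5,3) = 48.
From main diagonal, 215 − (43 + 41 + 44 + 42) gives (5,5) = 45.
The remaining cell in row 5 is (5,2) = 215 − 178 = 37.
Column 2 must total 215; the given cells sum to 182, so (3,2) = 33.
Column 5 needs 215; the known cells sum to 179, so (3,5) = 36.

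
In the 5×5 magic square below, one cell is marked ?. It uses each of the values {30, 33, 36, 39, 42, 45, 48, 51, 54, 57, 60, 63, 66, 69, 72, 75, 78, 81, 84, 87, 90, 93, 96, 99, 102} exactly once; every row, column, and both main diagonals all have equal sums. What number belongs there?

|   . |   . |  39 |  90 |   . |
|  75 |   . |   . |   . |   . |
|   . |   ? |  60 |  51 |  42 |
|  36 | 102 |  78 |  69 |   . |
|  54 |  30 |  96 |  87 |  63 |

84

The 25 entries sum to 1650, so each line sums to 1650/5 = 330.
The remaining cell in row 4 is (4,5) = 330 − 285 = 45.
From column 3, 330 − (39 + 60 + 78 + 96) gives (2,3) = 57.
The remaining cell in column 4 is (2,4) = 330 − 297 = 33.
From anti-diagonal, 330 − (33 + 60 + 102 + 54) gives (1,5) = 81.
Column 5 must total 330; the given cells sum to 231, so (2,5) = 99.
Row 2 must total 330; the given cells sum to 264, so (2,2) = 66.
Main diagonal: 66 + 60 + 69 + 63 + ? = 330, so (1,1) = 72.
Row 1: 72 + 39 + 90 + 81 + ? = 330, so (1,2) = 48.
Using column 1: 72 + 75 + 36 + 54 + ? → (3,1) = 330 − 237 = 93.
Column 2 must total 330; the given cells sum to 246, so (3,2) = 84.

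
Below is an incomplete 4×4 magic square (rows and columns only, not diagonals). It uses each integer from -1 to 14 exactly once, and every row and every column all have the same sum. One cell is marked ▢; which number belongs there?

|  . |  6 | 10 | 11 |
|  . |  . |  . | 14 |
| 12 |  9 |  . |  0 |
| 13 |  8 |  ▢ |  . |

4

The entries are -1 through 14, which sum to 104, so each line sums to 104/4 = 26.
From row 1, 26 − (6 + 10 + 11) gives (1,1) = -1.
From row 3, 26 − (12 + 9 + 0) gives (3,3) = 5.
From column 1, 26 − (-1 + 12 + 13) gives (2,1) = 2.
Using column 2: 6 + 9 + 8 + ? → (2,2) = 26 − 23 = 3.
Column 4 must total 26; the given cells sum to 25, so (4,4) = 1.
Row 2 needs 26; the known cells sum to 19, so (2,3) = 7.
From row 4, 26 − (13 + 8 + 1) gives (4,3) = 4.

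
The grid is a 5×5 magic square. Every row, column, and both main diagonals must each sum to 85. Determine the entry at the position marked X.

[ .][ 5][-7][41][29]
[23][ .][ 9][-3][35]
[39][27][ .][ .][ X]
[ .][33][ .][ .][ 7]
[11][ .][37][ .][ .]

Row 1: 5 + (-7) + 41 + 29 + ? = 85, so (1,1) = 17.
Row 2 needs 85; the known cells sum to 64, so (2,2) = 21.
Column 1 needs 85; the known cells sum to 90, so (4,1) = -5.
Column 2 must total 85; the given cells sum to 86, so (5,2) = -1.
Anti-diagonal needs 85; the known cells sum to 70, so (3,3) = 15.
The remaining cell in column 3 is (4,3) = 85 − 54 = 31.
Row 4 must total 85; the given cells sum to 66, so (4,4) = 19.
Using main diagonal: 17 + 21 + 15 + 19 + ? → (5,5) = 85 − 72 = 13.
Row 5 must total 85; the given cells sum to 60, so (5,4) = 25.
Column 4 needs 85; the known cells sum to 82, so (3,4) = 3.
From column 5, 85 − (29 + 35 + 7 + 13) gives (3,5) = 1.

1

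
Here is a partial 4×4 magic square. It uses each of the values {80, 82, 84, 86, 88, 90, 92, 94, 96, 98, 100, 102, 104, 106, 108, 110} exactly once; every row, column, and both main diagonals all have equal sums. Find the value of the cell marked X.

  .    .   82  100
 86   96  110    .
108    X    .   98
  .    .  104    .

90

The 16 entries sum to 1520, so each line sums to 1520/4 = 380.
Using row 2: 86 + 96 + 110 + ? → (2,4) = 380 − 292 = 88.
The remaining cell in column 3 is (3,3) = 380 − 296 = 84.
Column 4: 100 + 88 + 98 + ? = 380, so (4,4) = 94.
Main diagonal: 96 + 84 + 94 + ? = 380, so (1,1) = 106.
The remaining cell in row 1 is (1,2) = 380 − 288 = 92.
Using row 3: 108 + 84 + 98 + ? → (3,2) = 380 − 290 = 90.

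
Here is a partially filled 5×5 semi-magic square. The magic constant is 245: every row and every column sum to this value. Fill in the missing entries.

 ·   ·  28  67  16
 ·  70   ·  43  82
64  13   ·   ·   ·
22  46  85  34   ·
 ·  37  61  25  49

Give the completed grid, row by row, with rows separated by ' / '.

55 79 28 67 16 / 31 70 19 43 82 / 64 13 52 76 40 / 22 46 85 34 58 / 73 37 61 25 49

The remaining cell in row 4 is (4,5) = 245 − 187 = 58.
The remaining cell in row 5 is (5,1) = 245 − 172 = 73.
The remaining cell in column 2 is (1,2) = 245 − 166 = 79.
Column 4: 67 + 43 + 34 + 25 + ? = 245, so (3,4) = 76.
Using column 5: 16 + 82 + 58 + 49 + ? → (3,5) = 245 − 205 = 40.
Row 1: 79 + 28 + 67 + 16 + ? = 245, so (1,1) = 55.
Row 3 must total 245; the given cells sum to 193, so (3,3) = 52.
Using column 1: 55 + 64 + 22 + 73 + ? → (2,1) = 245 − 214 = 31.
Column 3 needs 245; the known cells sum to 226, so (2,3) = 19.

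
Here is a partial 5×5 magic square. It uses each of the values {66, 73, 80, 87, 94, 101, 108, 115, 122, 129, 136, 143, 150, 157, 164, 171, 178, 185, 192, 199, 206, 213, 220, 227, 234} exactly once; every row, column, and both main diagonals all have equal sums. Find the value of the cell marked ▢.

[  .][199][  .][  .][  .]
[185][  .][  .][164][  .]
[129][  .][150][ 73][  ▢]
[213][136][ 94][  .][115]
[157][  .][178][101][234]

171

The 25 entries sum to 3750, so each line sums to 3750/5 = 750.
The remaining cell in row 4 is (4,4) = 750 − 558 = 192.
The remaining cell in row 5 is (5,2) = 750 − 670 = 80.
Using column 1: 185 + 129 + 213 + 157 + ? → (1,1) = 750 − 684 = 66.
Column 4 needs 750; the known cells sum to 530, so (1,4) = 220.
The remaining cell in main diagonal is (2,2) = 750 − 642 = 108.
From anti-diagonal, 750 − (164 + 150 + 136 + 157) gives (1,5) = 143.
Row 1 needs 750; the known cells sum to 628, so (1,3) = 122.
Column 2 must total 750; the given cells sum to 523, so (3,2) = 227.
Column 3 needs 750; the known cells sum to 544, so (2,3) = 206.
From row 2, 750 − (185 + 108 + 206 + 164) gives (2,5) = 87.
Row 3 needs 750; the known cells sum to 579, so (3,5) = 171.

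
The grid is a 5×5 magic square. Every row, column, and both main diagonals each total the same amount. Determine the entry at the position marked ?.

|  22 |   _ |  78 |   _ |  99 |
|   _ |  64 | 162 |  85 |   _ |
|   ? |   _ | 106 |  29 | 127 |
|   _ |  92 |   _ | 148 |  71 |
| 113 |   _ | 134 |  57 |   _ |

50

Anti-diagonal is complete and sums to 495; that is the magic constant.
From column 3, 495 − (78 + 162 + 106 + 134) gives (4,3) = 15.
Column 4: 85 + 29 + 148 + 57 + ? = 495, so (1,4) = 176.
The remaining cell in main diagonal is (5,5) = 495 − 340 = 155.
The remaining cell in row 1 is (1,2) = 495 − 375 = 120.
Using row 4: 92 + 15 + 148 + 71 + ? → (4,1) = 495 − 326 = 169.
Row 5 must total 495; the given cells sum to 459, so (5,2) = 36.
From column 2, 495 − (120 + 64 + 92 + 36) gives (3,2) = 183.
Column 5: 99 + 127 + 71 + 155 + ? = 495, so (2,5) = 43.
Row 2 needs 495; the known cells sum to 354, so (2,1) = 141.
Row 3 needs 495; the known cells sum to 445, so (3,1) = 50.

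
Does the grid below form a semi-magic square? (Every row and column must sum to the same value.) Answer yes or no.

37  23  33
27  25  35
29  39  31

Row 1: 37 + 23 + 33 = 93.
Row 2: 27 + 25 + 35 = 87.
Row 3: 29 + 39 + 31 = 99.
Column 1: 37 + 27 + 29 = 93.
Column 2: 23 + 25 + 39 = 87.
Column 3: 33 + 35 + 31 = 99.

No — column 1 sums to 93 but column 2 sums to 87.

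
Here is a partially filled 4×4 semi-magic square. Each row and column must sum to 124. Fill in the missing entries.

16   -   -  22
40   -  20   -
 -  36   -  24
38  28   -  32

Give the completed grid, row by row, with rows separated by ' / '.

Using row 4: 38 + 28 + 32 + ? → (4,3) = 124 − 98 = 26.
Using column 1: 16 + 40 + 38 + ? → (3,1) = 124 − 94 = 30.
The remaining cell in column 4 is (2,4) = 124 − 78 = 46.
From row 2, 124 − (40 + 20 + 46) gives (2,2) = 18.
Row 3 must total 124; the given cells sum to 90, so (3,3) = 34.
Using column 2: 18 + 36 + 28 + ? → (1,2) = 124 − 82 = 42.
The remaining cell in column 3 is (1,3) = 124 − 80 = 44.

16 42 44 22 / 40 18 20 46 / 30 36 34 24 / 38 28 26 32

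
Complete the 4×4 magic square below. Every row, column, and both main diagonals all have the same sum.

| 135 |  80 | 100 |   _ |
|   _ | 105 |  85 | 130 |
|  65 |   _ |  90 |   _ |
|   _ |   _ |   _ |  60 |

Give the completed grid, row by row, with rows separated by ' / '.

135 80 100 75 / 70 105 85 130 / 65 110 90 125 / 120 95 115 60

Main diagonal is already complete: 135 + 105 + 90 + 60 = 390, so that is the magic constant.
Row 1 must total 390; the given cells sum to 315, so (1,4) = 75.
From row 2, 390 − (105 + 85 + 130) gives (2,1) = 70.
Column 1: 135 + 70 + 65 + ? = 390, so (4,1) = 120.
The remaining cell in column 3 is (4,3) = 390 − 275 = 115.
Column 4 needs 390; the known cells sum to 265, so (3,4) = 125.
Anti-diagonal: 75 + 85 + 120 + ? = 390, so (3,2) = 110.
Row 4: 120 + 115 + 60 + ? = 390, so (4,2) = 95.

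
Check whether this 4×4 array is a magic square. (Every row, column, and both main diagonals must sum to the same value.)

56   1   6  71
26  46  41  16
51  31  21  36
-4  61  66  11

Row 1: 56 + 1 + 6 + 71 = 134.
Row 2: 26 + 46 + 41 + 16 = 129.
Row 3: 51 + 31 + 21 + 36 = 139.
Row 4: -4 + 61 + 66 + 11 = 134.
Column 1: 56 + 26 + 51 + (-4) = 129.
Column 2: 1 + 46 + 31 + 61 = 139.
Column 3: 6 + 41 + 21 + 66 = 134.
Column 4: 71 + 16 + 36 + 11 = 134.
Main diagonal: 56 + 46 + 21 + 11 = 134.
Anti-diagonal: 71 + 41 + 31 + (-4) = 139.

No — column 4 sums to 134 but anti-diagonal sums to 139.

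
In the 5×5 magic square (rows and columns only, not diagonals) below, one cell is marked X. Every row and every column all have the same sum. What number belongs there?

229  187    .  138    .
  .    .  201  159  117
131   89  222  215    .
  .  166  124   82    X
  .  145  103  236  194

250

Column 4 is complete and sums to 830; that is the magic constant.
Row 3 must total 830; the given cells sum to 657, so (3,5) = 173.
Row 5 must total 830; the given cells sum to 678, so (5,1) = 152.
Column 2 needs 830; the known cells sum to 587, so (2,2) = 243.
Column 3 needs 830; the known cells sum to 650, so (1,3) = 180.
From row 1, 830 − (229 + 187 + 180 + 138) gives (1,5) = 96.
Row 2 must total 830; the given cells sum to 720, so (2,1) = 110.
From column 1, 830 − (229 + 110 + 131 + 152) gives (4,1) = 208.
The remaining cell in column 5 is (4,5) = 830 − 580 = 250.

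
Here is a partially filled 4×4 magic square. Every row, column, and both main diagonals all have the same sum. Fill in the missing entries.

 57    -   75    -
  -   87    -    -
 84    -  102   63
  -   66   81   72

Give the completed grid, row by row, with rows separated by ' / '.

57 96 75 90 / 78 87 60 93 / 84 69 102 63 / 99 66 81 72

Main diagonal is already complete: 57 + 87 + 102 + 72 = 318, so that is the magic constant.
Row 3: 84 + 102 + 63 + ? = 318, so (3,2) = 69.
The remaining cell in row 4 is (4,1) = 318 − 219 = 99.
Column 1 must total 318; the given cells sum to 240, so (2,1) = 78.
The remaining cell in column 2 is (1,2) = 318 − 222 = 96.
The remaining cell in column 3 is (2,3) = 318 − 258 = 60.
Anti-diagonal must total 318; the given cells sum to 228, so (1,4) = 90.
From row 2, 318 − (78 + 87 + 60) gives (2,4) = 93.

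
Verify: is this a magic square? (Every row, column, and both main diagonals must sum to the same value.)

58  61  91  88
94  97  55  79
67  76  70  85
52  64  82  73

Row 1: 58 + 61 + 91 + 88 = 298.
Row 2: 94 + 97 + 55 + 79 = 325.
Row 3: 67 + 76 + 70 + 85 = 298.
Row 4: 52 + 64 + 82 + 73 = 271.
Column 1: 58 + 94 + 67 + 52 = 271.
Column 2: 61 + 97 + 76 + 64 = 298.
Column 3: 91 + 55 + 70 + 82 = 298.
Column 4: 88 + 79 + 85 + 73 = 325.
Main diagonal: 58 + 97 + 70 + 73 = 298.
Anti-diagonal: 88 + 55 + 76 + 52 = 271.

No — column 2 sums to 298 but anti-diagonal sums to 271.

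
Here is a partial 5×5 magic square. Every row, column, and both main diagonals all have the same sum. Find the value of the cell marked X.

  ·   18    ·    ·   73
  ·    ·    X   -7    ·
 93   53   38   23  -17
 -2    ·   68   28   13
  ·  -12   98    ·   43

8

Row 3 is complete and sums to 190; that is the magic constant.
Using row 4: -2 + 68 + 28 + 13 + ? → (4,2) = 190 − 107 = 83.
The remaining cell in column 2 is (2,2) = 190 − 142 = 48.
Using column 5: 73 + (-17) + 13 + 43 + ? → (2,5) = 190 − 112 = 78.
Main diagonal must total 190; the given cells sum to 157, so (1,1) = 33.
The remaining cell in anti-diagonal is (5,1) = 190 − 187 = 3.
Using row 5: 3 + (-12) + 98 + 43 + ? → (5,4) = 190 − 132 = 58.
Column 1 needs 190; the known cells sum to 127, so (2,1) = 63.
Column 4: -7 + 23 + 28 + 58 + ? = 190, so (1,4) = 88.
From row 1, 190 − (33 + 18 + 88 + 73) gives (1,3) = -22.
The remaining cell in row 2 is (2,3) = 190 − 182 = 8.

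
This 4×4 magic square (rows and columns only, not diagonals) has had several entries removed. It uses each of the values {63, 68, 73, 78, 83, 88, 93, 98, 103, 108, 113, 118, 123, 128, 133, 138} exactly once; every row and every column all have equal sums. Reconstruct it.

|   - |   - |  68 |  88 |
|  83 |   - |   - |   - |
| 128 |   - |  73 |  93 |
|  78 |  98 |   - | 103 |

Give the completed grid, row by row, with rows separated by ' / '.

The 16 entries sum to 1608, so each line sums to 1608/4 = 402.
Row 3: 128 + 73 + 93 + ? = 402, so (3,2) = 108.
Row 4 needs 402; the known cells sum to 279, so (4,3) = 123.
The remaining cell in column 1 is (1,1) = 402 − 289 = 113.
Column 3: 68 + 73 + 123 + ? = 402, so (2,3) = 138.
Column 4 must total 402; the given cells sum to 284, so (2,4) = 118.
Row 1: 113 + 68 + 88 + ? = 402, so (1,2) = 133.
Row 2 needs 402; the known cells sum to 339, so (2,2) = 63.

113 133 68 88 / 83 63 138 118 / 128 108 73 93 / 78 98 123 103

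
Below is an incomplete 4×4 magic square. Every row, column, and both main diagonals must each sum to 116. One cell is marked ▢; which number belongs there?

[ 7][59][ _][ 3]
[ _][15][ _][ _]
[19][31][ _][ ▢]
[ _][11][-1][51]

Row 1 must total 116; the given cells sum to 69, so (1,3) = 47.
Using row 4: 11 + (-1) + 51 + ? → (4,1) = 116 − 61 = 55.
Column 1: 7 + 19 + 55 + ? = 116, so (2,1) = 35.
Main diagonal: 7 + 15 + 51 + ? = 116, so (3,3) = 43.
Anti-diagonal: 3 + 31 + 55 + ? = 116, so (2,3) = 27.
Row 2 must total 116; the given cells sum to 77, so (2,4) = 39.
Row 3 must total 116; the given cells sum to 93, so (3,4) = 23.

23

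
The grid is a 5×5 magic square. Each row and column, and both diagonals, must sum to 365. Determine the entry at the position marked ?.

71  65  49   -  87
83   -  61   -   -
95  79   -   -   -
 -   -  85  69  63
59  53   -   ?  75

81

Row 1 must total 365; the given cells sum to 272, so (1,4) = 93.
Using column 1: 71 + 83 + 95 + 59 + ? → (4,1) = 365 − 308 = 57.
Row 4 must total 365; the given cells sum to 274, so (4,2) = 91.
Column 2: 65 + 79 + 91 + 53 + ? = 365, so (2,2) = 77.
Main diagonal must total 365; the given cells sum to 292, so (3,3) = 73.
The remaining cell in anti-diagonal is (2,4) = 365 − 310 = 55.
Row 2 must total 365; the given cells sum to 276, so (2,5) = 89.
From column 3, 365 − (49 + 61 + 73 + 85) gives (5,3) = 97.
From column 5, 365 − (87 + 89 + 63 + 75) gives (3,5) = 51.
The remaining cell in row 3 is (3,4) = 365 − 298 = 67.
Row 5 needs 365; the known cells sum to 284, so (5,4) = 81.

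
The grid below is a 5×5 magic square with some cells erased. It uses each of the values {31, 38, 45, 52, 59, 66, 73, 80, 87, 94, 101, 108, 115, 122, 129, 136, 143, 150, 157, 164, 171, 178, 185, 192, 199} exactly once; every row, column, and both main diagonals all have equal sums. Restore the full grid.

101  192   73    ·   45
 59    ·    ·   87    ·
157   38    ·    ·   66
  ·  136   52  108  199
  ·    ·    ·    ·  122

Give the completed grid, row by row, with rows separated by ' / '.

The 25 entries sum to 2875, so each line sums to 2875/5 = 575.
Row 1 needs 575; the known cells sum to 411, so (1,4) = 164.
Row 4: 136 + 52 + 108 + 199 + ? = 575, so (4,1) = 80.
The remaining cell in column 1 is (5,1) = 575 − 397 = 178.
Column 5 needs 575; the known cells sum to 432, so (2,5) = 143.
Anti-diagonal needs 575; the known cells sum to 446, so (3,3) = 129.
From row 3, 575 − (157 + 38 + 129 + 66) gives (3,4) = 185.
Column 4 needs 575; the known cells sum to 544, so (5,4) = 31.
Main diagonal: 101 + 129 + 108 + 122 + ? = 575, so (2,2) = 115.
Using row 2: 59 + 115 + 87 + 143 + ? → (2,3) = 575 − 404 = 171.
Column 2 must total 575; the given cells sum to 481, so (5,2) = 94.
Column 3 must total 575; the given cells sum to 425, so (5,3) = 150.

101 192 73 164 45 / 59 115 171 87 143 / 157 38 129 185 66 / 80 136 52 108 199 / 178 94 150 31 122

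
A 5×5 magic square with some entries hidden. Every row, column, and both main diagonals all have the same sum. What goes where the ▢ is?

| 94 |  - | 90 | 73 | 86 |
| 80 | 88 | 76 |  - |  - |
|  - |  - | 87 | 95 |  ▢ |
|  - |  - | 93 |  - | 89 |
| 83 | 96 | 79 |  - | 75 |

78

Column 3 is complete and sums to 425; that is the magic constant.
Row 1 must total 425; the given cells sum to 343, so (1,2) = 82.
Row 5 needs 425; the known cells sum to 333, so (5,4) = 92.
The remaining cell in main diagonal is (4,4) = 425 − 344 = 81.
Column 4 needs 425; the known cells sum to 341, so (2,4) = 84.
The remaining cell in anti-diagonal is (4,2) = 425 − 340 = 85.
Using row 2: 80 + 88 + 76 + 84 + ? → (2,5) = 425 − 328 = 97.
Row 4 needs 425; the known cells sum to 348, so (4,1) = 77.
The remaining cell in column 1 is (3,1) = 425 − 334 = 91.
Column 2: 82 + 88 + 85 + 96 + ? = 425, so (3,2) = 74.
The remaining cell in column 5 is (3,5) = 425 − 347 = 78.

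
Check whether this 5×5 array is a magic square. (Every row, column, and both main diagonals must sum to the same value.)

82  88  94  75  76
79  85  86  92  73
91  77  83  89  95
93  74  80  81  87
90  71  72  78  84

Row 1: 82 + 88 + 94 + 75 + 76 = 415.
Row 2: 79 + 85 + 86 + 92 + 73 = 415.
Row 3: 91 + 77 + 83 + 89 + 95 = 435.
Row 4: 93 + 74 + 80 + 81 + 87 = 415.
Row 5: 90 + 71 + 72 + 78 + 84 = 395.
Column 1: 82 + 79 + 91 + 93 + 90 = 435.
Column 2: 88 + 85 + 77 + 74 + 71 = 395.
Column 3: 94 + 86 + 83 + 80 + 72 = 415.
Column 4: 75 + 92 + 89 + 81 + 78 = 415.
Column 5: 76 + 73 + 95 + 87 + 84 = 415.
Main diagonal: 82 + 85 + 83 + 81 + 84 = 415.
Anti-diagonal: 76 + 92 + 83 + 74 + 90 = 415.

No — row 5 sums to 395 but column 3 sums to 415.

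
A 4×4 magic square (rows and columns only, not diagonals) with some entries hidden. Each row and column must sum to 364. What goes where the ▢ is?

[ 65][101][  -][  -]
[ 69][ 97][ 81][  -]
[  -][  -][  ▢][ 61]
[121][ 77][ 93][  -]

105

Row 2 needs 364; the known cells sum to 247, so (2,4) = 117.
Row 4: 121 + 77 + 93 + ? = 364, so (4,4) = 73.
Column 1 must total 364; the given cells sum to 255, so (3,1) = 109.
Column 2 must total 364; the given cells sum to 275, so (3,2) = 89.
Column 4 must total 364; the given cells sum to 251, so (1,4) = 113.
From row 1, 364 − (65 + 101 + 113) gives (1,3) = 85.
The remaining cell in row 3 is (3,3) = 364 − 259 = 105.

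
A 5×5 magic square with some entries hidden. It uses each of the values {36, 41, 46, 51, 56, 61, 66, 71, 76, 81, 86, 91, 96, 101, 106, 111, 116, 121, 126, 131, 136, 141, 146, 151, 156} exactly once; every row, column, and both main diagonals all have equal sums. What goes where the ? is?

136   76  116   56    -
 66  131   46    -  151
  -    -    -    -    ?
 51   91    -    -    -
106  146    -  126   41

The 25 entries sum to 2400, so each line sums to 2400/5 = 480.
From row 1, 480 − (136 + 76 + 116 + 56) gives (1,5) = 96.
Row 2: 66 + 131 + 46 + 151 + ? = 480, so (2,4) = 86.
From row 5, 480 − (106 + 146 + 126 + 41) gives (5,3) = 61.
Column 1: 136 + 66 + 51 + 106 + ? = 480, so (3,1) = 121.
Column 2 needs 480; the known cells sum to 444, so (3,2) = 36.
From anti-diagonal, 480 − (96 + 86 + 91 + 106) gives (3,3) = 101.
Column 3 needs 480; the known cells sum to 324, so (4,3) = 156.
Main diagonal needs 480; the known cells sum to 409, so (4,4) = 71.
Using row 4: 51 + 91 + 156 + 71 + ? → (4,5) = 480 − 369 = 111.
Column 4 must total 480; the given cells sum to 339, so (3,4) = 141.
From column 5, 480 − (96 + 151 + 111 + 41) gives (3,5) = 81.

81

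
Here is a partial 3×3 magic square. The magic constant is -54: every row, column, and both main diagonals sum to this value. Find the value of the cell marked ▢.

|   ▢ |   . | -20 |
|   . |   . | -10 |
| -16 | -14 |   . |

Row 3 needs -54; the known cells sum to -30, so (3,3) = -24.
From anti-diagonal, -54 − (-20 + (-16)) gives (2,2) = -18.
Using row 2: -18 + (-10) + ? → (2,1) = -54 − (-28) = -26.
The remaining cell in column 1 is (1,1) = -54 − (-42) = -12.

-12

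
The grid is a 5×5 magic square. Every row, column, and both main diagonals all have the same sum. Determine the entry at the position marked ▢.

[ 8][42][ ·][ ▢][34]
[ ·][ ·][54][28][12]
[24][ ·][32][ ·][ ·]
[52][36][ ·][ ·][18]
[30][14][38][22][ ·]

Anti-diagonal is complete and sums to 160; that is the magic constant.
Using row 5: 30 + 14 + 38 + 22 + ? → (5,5) = 160 − 104 = 56.
The remaining cell in column 1 is (2,1) = 160 − 114 = 46.
Column 5 needs 160; the known cells sum to 120, so (3,5) = 40.
Row 2 must total 160; the given cells sum to 140, so (2,2) = 20.
Column 2: 42 + 20 + 36 + 14 + ? = 160, so (3,2) = 48.
The remaining cell in main diagonal is (4,4) = 160 − 116 = 44.
The remaining cell in row 3 is (3,4) = 160 − 144 = 16.
From row 4, 160 − (52 + 36 + 44 + 18) gives (4,3) = 10.
Column 3 needs 160; the known cells sum to 134, so (1,3) = 26.
From column 4, 160 − (28 + 16 + 44 + 22) gives (1,4) = 50.

50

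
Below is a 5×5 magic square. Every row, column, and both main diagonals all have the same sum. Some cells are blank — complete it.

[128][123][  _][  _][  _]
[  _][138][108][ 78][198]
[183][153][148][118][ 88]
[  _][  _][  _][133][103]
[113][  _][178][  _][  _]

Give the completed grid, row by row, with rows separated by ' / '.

Row 3 is already complete: 183 + 153 + 148 + 118 + 88 = 690, so that is the magic constant.
Using row 2: 138 + 108 + 78 + 198 + ? → (2,1) = 690 − 522 = 168.
The remaining cell in column 1 is (4,1) = 690 − 592 = 98.
From main diagonal, 690 − (128 + 138 + 148 + 133) gives (5,5) = 143.
Column 5 needs 690; the known cells sum to 532, so (1,5) = 158.
Using anti-diagonal: 158 + 78 + 148 + 113 + ? → (4,2) = 690 − 497 = 193.
Row 4 needs 690; the known cells sum to 527, so (4,3) = 163.
Column 2 must total 690; the given cells sum to 607, so (5,2) = 83.
The remaining cell in column 3 is (1,3) = 690 − 597 = 93.
From row 1, 690 − (128 + 123 + 93 + 158) gives (1,4) = 188.
Using row 5: 113 + 83 + 178 + 143 + ? → (5,4) = 690 − 517 = 173.

128 123 93 188 158 / 168 138 108 78 198 / 183 153 148 118 88 / 98 193 163 133 103 / 113 83 178 173 143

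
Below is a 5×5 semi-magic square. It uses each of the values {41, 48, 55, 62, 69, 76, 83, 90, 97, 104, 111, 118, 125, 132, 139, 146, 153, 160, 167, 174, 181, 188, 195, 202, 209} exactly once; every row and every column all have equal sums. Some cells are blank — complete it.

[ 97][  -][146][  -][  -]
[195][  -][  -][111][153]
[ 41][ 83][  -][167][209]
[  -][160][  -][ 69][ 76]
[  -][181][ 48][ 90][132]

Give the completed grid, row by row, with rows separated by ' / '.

97 139 146 188 55 / 195 62 104 111 153 / 41 83 125 167 209 / 118 160 202 69 76 / 174 181 48 90 132

The 25 entries sum to 3125, so each line sums to 3125/5 = 625.
Row 3 must total 625; the given cells sum to 500, so (3,3) = 125.
From row 5, 625 − (181 + 48 + 90 + 132) gives (5,1) = 174.
Column 1 must total 625; the given cells sum to 507, so (4,1) = 118.
Column 4: 111 + 167 + 69 + 90 + ? = 625, so (1,4) = 188.
Column 5: 153 + 209 + 76 + 132 + ? = 625, so (1,5) = 55.
Row 1: 97 + 146 + 188 + 55 + ? = 625, so (1,2) = 139.
The remaining cell in row 4 is (4,3) = 625 − 423 = 202.
Using column 2: 139 + 83 + 160 + 181 + ? → (2,2) = 625 − 563 = 62.
From column 3, 625 − (146 + 125 + 202 + 48) gives (2,3) = 104.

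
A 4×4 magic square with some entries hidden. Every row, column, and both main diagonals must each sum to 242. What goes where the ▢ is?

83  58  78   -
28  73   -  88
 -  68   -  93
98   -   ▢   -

The remaining cell in row 1 is (1,4) = 242 − 219 = 23.
From row 2, 242 − (28 + 73 + 88) gives (2,3) = 53.
Column 1 needs 242; the known cells sum to 209, so (3,1) = 33.
Using column 2: 58 + 73 + 68 + ? → (4,2) = 242 − 199 = 43.
The remaining cell in column 4 is (4,4) = 242 − 204 = 38.
Main diagonal: 83 + 73 + 38 + ? = 242, so (3,3) = 48.
Row 4: 98 + 43 + 38 + ? = 242, so (4,3) = 63.

63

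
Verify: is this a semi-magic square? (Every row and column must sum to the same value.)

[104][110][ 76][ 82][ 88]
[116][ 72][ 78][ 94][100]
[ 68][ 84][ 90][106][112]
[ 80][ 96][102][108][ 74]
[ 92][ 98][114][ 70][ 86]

Row 1: 104 + 110 + 76 + 82 + 88 = 460.
Row 2: 116 + 72 + 78 + 94 + 100 = 460.
Row 3: 68 + 84 + 90 + 106 + 112 = 460.
Row 4: 80 + 96 + 102 + 108 + 74 = 460.
Row 5: 92 + 98 + 114 + 70 + 86 = 460.
Column 1: 104 + 116 + 68 + 80 + 92 = 460.
Column 2: 110 + 72 + 84 + 96 + 98 = 460.
Column 3: 76 + 78 + 90 + 102 + 114 = 460.
Column 4: 82 + 94 + 106 + 108 + 70 = 460.
Column 5: 88 + 100 + 112 + 74 + 86 = 460.
All lines sum to 460.

Yes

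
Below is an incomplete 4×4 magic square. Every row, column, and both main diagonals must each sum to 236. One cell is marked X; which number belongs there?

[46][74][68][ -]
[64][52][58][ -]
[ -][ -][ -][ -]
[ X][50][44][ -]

70

Row 1 must total 236; the given cells sum to 188, so (1,4) = 48.
The remaining cell in row 2 is (2,4) = 236 − 174 = 62.
Column 2: 74 + 52 + 50 + ? = 236, so (3,2) = 60.
Using column 3: 68 + 58 + 44 + ? → (3,3) = 236 − 170 = 66.
Main diagonal: 46 + 52 + 66 + ? = 236, so (4,4) = 72.
Anti-diagonal needs 236; the known cells sum to 166, so (4,1) = 70.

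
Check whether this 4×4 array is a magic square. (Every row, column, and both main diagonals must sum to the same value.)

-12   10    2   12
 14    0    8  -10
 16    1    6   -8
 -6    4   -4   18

No — column 2 sums to 15 but row 1 sums to 12.

Row 1: -12 + 10 + 2 + 12 = 12.
Row 2: 14 + 0 + 8 + (-10) = 12.
Row 3: 16 + 1 + 6 + (-8) = 15.
Row 4: -6 + 4 + (-4) + 18 = 12.
Column 1: -12 + 14 + 16 + (-6) = 12.
Column 2: 10 + 0 + 1 + 4 = 15.
Column 3: 2 + 8 + 6 + (-4) = 12.
Column 4: 12 + (-10) + (-8) + 18 = 12.
Main diagonal: -12 + 0 + 6 + 18 = 12.
Anti-diagonal: 12 + 8 + 1 + (-6) = 15.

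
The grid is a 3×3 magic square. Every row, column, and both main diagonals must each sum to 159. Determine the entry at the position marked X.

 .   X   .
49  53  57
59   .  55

61

Using row 3: 59 + 55 + ? → (3,2) = 159 − 114 = 45.
From column 1, 159 − (49 + 59) gives (1,1) = 51.
Column 2 must total 159; the given cells sum to 98, so (1,2) = 61.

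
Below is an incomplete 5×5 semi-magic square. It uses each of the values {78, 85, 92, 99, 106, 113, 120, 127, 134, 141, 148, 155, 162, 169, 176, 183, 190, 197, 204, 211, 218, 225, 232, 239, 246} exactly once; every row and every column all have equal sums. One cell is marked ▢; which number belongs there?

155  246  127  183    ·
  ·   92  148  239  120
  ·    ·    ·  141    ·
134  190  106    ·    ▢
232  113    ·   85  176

218

The 25 entries sum to 4050, so each line sums to 4050/5 = 810.
From row 1, 810 − (155 + 246 + 127 + 183) gives (1,5) = 99.
From row 2, 810 − (92 + 148 + 239 + 120) gives (2,1) = 211.
Using row 5: 232 + 113 + 85 + 176 + ? → (5,3) = 810 − 606 = 204.
From column 1, 810 − (155 + 211 + 134 + 232) gives (3,1) = 78.
Column 2 needs 810; the known cells sum to 641, so (3,2) = 169.
From column 3, 810 − (127 + 148 + 106 + 204) gives (3,3) = 225.
From column 4, 810 − (183 + 239 + 141 + 85) gives (4,4) = 162.
Row 3: 78 + 169 + 225 + 141 + ? = 810, so (3,5) = 197.
Row 4 needs 810; the known cells sum to 592, so (4,5) = 218.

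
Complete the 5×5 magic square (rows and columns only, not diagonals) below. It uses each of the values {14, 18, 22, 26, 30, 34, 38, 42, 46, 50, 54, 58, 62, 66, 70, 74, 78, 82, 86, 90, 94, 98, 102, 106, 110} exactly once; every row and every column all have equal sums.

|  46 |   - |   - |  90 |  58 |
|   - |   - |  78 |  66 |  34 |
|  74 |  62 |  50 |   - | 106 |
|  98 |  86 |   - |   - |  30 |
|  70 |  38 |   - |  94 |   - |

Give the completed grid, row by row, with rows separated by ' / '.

46 14 102 90 58 / 22 110 78 66 34 / 74 62 50 18 106 / 98 86 54 42 30 / 70 38 26 94 82

The 25 entries sum to 1550, so each line sums to 1550/5 = 310.
Using row 3: 74 + 62 + 50 + 106 + ? → (3,4) = 310 − 292 = 18.
Column 1 must total 310; the given cells sum to 288, so (2,1) = 22.
Column 4: 90 + 66 + 18 + 94 + ? = 310, so (4,4) = 42.
Using column 5: 58 + 34 + 106 + 30 + ? → (5,5) = 310 − 228 = 82.
From row 2, 310 − (22 + 78 + 66 + 34) gives (2,2) = 110.
Row 4 needs 310; the known cells sum to 256, so (4,3) = 54.
Using row 5: 70 + 38 + 94 + 82 + ? → (5,3) = 310 − 284 = 26.
Column 2 needs 310; the known cells sum to 296, so (1,2) = 14.
Column 3 needs 310; the known cells sum to 208, so (1,3) = 102.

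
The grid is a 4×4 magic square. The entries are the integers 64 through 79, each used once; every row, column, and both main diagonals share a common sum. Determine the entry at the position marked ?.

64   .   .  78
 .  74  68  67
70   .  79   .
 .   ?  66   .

The entries are 64 through 79, which sum to 1144, so each line sums to 1144/4 = 286.
Using row 2: 74 + 68 + 67 + ? → (2,1) = 286 − 209 = 77.
Column 1 needs 286; the known cells sum to 211, so (4,1) = 75.
Using column 3: 68 + 79 + 66 + ? → (1,3) = 286 − 213 = 73.
Using main diagonal: 64 + 74 + 79 + ? → (4,4) = 286 − 217 = 69.
Anti-diagonal: 78 + 68 + 75 + ? = 286, so (3,2) = 65.
Row 1 must total 286; the given cells sum to 215, so (1,2) = 71.
Row 3 needs 286; the known cells sum to 214, so (3,4) = 72.
Row 4 needs 286; the known cells sum to 210, so (4,2) = 76.

76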